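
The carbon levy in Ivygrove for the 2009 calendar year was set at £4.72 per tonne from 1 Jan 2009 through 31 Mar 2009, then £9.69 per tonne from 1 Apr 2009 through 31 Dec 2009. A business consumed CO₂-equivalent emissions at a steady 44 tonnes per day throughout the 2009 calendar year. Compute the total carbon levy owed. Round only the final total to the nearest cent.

1 Jan – 31 Mar 2009: 90 days × 44 tonnes/day = 3,960 tonnes at £4.72/tonne → £18,691.20
1 Apr – 31 Dec 2009: 275 days × 44 tonnes/day = 12,100 tonnes at £9.69/tonne → £117,249.00

£135,940.20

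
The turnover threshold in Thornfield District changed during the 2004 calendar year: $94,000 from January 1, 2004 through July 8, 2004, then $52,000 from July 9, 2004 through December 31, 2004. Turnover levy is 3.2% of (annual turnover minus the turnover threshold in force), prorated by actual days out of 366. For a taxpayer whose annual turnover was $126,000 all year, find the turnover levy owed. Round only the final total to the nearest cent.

January 1 – July 8, 2004: 190 days, exemption $94,000 → ($126,000 − $94,000) × 3.2% × 190/366 = $531.5847
July 9 – December 31, 2004: 176 days, exemption $52,000 → ($126,000 − $52,000) × 3.2% × 176/366 = $1,138.7104
Total = $1,670.2951

$1,670.30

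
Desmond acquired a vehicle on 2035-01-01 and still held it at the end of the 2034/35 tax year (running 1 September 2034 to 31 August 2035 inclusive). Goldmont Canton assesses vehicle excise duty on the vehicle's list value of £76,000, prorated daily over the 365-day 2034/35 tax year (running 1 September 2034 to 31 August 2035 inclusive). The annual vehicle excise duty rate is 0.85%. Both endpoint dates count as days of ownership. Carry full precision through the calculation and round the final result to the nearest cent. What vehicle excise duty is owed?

£430.08

Days held (2035-01-01 to 2035-08-31): 243 out of 365
Tax = £76,000 × 0.85% × 243/365 = £430.0767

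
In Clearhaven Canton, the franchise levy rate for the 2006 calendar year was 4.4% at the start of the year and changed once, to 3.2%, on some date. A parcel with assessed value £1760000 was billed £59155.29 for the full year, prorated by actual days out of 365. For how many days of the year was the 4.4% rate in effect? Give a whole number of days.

Let d = days at the first rate; then 365 − d days at the second rate.
£1760000 × [4.4%·d + 3.2%·(365−d)] / 365 = £59155.29
Solving gives d = 49, so the new rate took effect on 19 February 2006.

49 days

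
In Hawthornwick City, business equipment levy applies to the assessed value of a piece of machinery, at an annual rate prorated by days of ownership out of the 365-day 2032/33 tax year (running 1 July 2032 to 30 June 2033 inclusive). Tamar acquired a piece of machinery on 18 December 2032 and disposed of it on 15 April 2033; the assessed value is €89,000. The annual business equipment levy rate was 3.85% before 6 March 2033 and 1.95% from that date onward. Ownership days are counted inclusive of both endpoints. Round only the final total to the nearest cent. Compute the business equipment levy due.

18 December 2032 – 5 March 2033: 78 days at 3.85% → €89,000 × 3.85% × 78/365 = €732.2384
6 March – 15 April 2033: 41 days at 1.95% → €89,000 × 1.95% × 41/365 = €194.9466
Total = €927.1849

€927.18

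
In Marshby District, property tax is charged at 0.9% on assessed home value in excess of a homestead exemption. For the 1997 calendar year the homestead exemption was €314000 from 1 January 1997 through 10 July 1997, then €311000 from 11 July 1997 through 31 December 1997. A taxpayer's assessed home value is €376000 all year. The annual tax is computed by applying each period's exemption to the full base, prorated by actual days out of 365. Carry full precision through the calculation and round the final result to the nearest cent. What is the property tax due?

€570.87

1 January – 10 July 1997: 191 days, exemption €314000 → (€376000 − €314000) × 0.9% × 191/365 = €291.9945
11 July – 31 December 1997: 174 days, exemption €311000 → (€376000 − €311000) × 0.9% × 174/365 = €278.8767
Total = €570.8712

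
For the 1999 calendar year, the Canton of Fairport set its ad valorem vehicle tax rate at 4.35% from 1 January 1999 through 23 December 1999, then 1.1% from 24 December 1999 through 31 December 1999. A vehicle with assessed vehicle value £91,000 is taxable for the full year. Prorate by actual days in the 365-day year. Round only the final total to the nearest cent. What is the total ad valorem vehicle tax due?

£3,893.68

1 January – 23 December 1999: 357 days at 4.35% → £91,000 × 4.35% × 357/365 = £3,871.7384
24 December – 31 December 1999: 8 days at 1.1% → £91,000 × 1.1% × 8/365 = £21.9397
Total = £3,893.6781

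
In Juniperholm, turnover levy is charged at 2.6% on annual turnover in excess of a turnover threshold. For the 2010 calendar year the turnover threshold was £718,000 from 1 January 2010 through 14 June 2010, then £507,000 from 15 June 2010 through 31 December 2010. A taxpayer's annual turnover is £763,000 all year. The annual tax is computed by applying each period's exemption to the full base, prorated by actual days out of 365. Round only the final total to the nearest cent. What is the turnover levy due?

£4,176.03

1 January – 14 June 2010: 165 days, exemption £718,000 → (£763,000 − £718,000) × 2.6% × 165/365 = £528.9041
15 June – 31 December 2010: 200 days, exemption £507,000 → (£763,000 − £507,000) × 2.6% × 200/365 = £3,647.1233
Total = £4,176.0274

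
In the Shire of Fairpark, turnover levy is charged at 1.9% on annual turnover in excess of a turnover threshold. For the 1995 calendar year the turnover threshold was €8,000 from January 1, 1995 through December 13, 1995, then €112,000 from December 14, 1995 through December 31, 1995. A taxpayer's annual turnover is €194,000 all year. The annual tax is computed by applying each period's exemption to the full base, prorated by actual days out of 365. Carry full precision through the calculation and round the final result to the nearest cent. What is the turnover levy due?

January 1 – December 13, 1995: 347 days, exemption €8,000 → (€194,000 − €8,000) × 1.9% × 347/365 = €3,359.7205
December 14 – December 31, 1995: 18 days, exemption €112,000 → (€194,000 − €112,000) × 1.9% × 18/365 = €76.8329
Total = €3,436.5534

€3,436.55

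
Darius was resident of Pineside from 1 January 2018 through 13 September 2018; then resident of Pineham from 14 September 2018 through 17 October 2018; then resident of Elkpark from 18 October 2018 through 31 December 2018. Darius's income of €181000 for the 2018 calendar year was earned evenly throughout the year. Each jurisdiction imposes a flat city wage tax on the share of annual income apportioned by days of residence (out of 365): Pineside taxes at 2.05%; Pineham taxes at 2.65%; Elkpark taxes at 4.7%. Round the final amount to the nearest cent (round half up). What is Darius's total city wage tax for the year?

Pineside, 1 January – 13 September 2018: 256 days → €181000 × 2.05% × 256/365 = €2602.4329
Pineham, 14 September – 17 October 2018: 34 days → €181000 × 2.65% × 34/365 = €446.7973
Elkpark, 18 October – 31 December 2018: 75 days → €181000 × 4.7% × 75/365 = €1748.0137
Total = €4797.2438

€4797.24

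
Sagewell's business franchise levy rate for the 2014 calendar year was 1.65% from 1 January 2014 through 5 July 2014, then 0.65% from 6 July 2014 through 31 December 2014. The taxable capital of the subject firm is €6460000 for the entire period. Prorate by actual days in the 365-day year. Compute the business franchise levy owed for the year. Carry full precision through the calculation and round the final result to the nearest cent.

€74909.45

1 January – 5 July 2014: 186 days at 1.65% → €6460000 × 1.65% × 186/365 = €54317.0959
6 July – 31 December 2014: 179 days at 0.65% → €6460000 × 0.65% × 179/365 = €20592.3562
Total = €74909.4521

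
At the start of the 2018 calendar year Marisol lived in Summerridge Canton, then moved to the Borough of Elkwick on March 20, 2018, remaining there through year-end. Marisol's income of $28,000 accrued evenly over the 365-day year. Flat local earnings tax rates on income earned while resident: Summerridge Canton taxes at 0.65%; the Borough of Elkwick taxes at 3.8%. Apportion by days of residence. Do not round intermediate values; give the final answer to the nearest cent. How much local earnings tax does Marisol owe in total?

Summerridge Canton, January 1 – March 19, 2018: 78 days → $28,000 × 0.65% × 78/365 = $38.8932
The Borough of Elkwick, March 20 – December 31, 2018: 287 days → $28,000 × 3.8% × 287/365 = $836.6247
Total = $875.5178

$875.52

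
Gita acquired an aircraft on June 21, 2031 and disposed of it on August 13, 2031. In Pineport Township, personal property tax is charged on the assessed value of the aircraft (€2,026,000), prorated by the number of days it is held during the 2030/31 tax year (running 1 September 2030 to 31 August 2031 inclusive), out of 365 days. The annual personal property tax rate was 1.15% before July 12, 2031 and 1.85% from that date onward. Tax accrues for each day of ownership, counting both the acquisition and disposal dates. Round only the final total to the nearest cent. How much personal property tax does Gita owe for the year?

June 21 – July 11, 2031: 21 days at 1.15% → €2,026,000 × 1.15% × 21/365 = €1,340.4904
July 12 – August 13, 2031: 33 days at 1.85% → €2,026,000 × 1.85% × 33/365 = €3,388.6932
Total = €4,729.1836

€4,729.18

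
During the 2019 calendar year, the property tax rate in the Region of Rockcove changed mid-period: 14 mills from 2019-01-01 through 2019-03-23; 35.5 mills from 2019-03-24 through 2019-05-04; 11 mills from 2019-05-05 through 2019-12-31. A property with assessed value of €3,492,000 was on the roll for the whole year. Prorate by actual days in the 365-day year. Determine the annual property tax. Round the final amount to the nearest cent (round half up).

€50,610.08

2019-01-01 to 2019-03-23: 82 days at 14 mills → €3,492,000 × 1.4% × 82/365 = €10,983.0575
2019-03-24 to 2019-05-04: 42 days at 35.5 mills → €3,492,000 × 3.55% × 42/365 = €14,264.5808
2019-05-05 to 2019-12-31: 241 days at 11 mills → €3,492,000 × 1.1% × 241/365 = €25,362.4438
Total = €50,610.0822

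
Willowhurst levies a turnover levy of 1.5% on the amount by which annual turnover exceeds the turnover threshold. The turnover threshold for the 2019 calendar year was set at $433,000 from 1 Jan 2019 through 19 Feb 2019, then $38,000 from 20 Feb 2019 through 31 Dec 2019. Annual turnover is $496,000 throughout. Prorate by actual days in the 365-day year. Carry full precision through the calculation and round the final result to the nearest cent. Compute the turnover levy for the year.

1 Jan – 19 Feb 2019: 50 days, exemption $433,000 → ($496,000 − $433,000) × 1.5% × 50/365 = $129.4521
20 Feb – 31 Dec 2019: 315 days, exemption $38,000 → ($496,000 − $38,000) × 1.5% × 315/365 = $5,928.9041
Total = $6,058.3562

$6,058.36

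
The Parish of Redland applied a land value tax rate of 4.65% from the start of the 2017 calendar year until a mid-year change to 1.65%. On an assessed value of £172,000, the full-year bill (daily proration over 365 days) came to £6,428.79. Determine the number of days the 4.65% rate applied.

254 days

Let d = days at the first rate; then 365 − d days at the second rate.
£172,000 × [4.65%·d + 1.65%·(365−d)] / 365 = £6,428.79
Solving gives d = 254, so the new rate took effect on 12 September 2017.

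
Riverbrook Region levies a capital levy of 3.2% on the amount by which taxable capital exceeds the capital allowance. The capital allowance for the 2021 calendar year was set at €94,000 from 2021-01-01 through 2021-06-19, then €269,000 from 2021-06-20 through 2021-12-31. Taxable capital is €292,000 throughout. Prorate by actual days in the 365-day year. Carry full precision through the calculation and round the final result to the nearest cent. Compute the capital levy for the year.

2021-01-01 to 2021-06-19: 170 days, exemption €94,000 → (€292,000 − €94,000) × 3.2% × 170/365 = €2,951.0137
2021-06-20 to 2021-12-31: 195 days, exemption €269,000 → (€292,000 − €269,000) × 3.2% × 195/365 = €393.2055
Total = €3,344.2192

€3,344.22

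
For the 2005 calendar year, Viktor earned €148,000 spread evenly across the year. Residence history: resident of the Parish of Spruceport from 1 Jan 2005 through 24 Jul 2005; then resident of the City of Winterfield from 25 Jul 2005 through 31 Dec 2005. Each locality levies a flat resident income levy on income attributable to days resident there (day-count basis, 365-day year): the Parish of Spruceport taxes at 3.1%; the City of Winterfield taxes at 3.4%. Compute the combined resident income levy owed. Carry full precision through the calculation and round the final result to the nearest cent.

€4,782.63

The Parish of Spruceport, 1 Jan – 24 Jul 2005: 205 days → €148,000 × 3.1% × 205/365 = €2,576.8219
The City of Winterfield, 25 Jul – 31 Dec 2005: 160 days → €148,000 × 3.4% × 160/365 = €2,205.8082
Total = €4,782.6301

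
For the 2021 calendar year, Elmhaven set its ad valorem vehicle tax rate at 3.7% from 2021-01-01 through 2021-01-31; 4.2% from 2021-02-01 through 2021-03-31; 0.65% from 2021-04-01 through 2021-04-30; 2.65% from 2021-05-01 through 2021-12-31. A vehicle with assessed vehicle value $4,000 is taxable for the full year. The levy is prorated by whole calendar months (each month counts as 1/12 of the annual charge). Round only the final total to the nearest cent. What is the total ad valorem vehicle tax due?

2021-01-01 to 2021-01-31: 1 month at 3.7% → $4,000 × 3.7% × 1/12 = $12.3333
2021-02-01 to 2021-03-31: 2 months at 4.2% → $4,000 × 4.2% × 2/12 = $28.0000
2021-04-01 to 2021-04-30: 1 month at 0.65% → $4,000 × 0.65% × 1/12 = $2.1667
2021-05-01 to 2021-12-31: 8 months at 2.65% → $4,000 × 2.65% × 8/12 = $70.6667
Total = $113.1667

$113.17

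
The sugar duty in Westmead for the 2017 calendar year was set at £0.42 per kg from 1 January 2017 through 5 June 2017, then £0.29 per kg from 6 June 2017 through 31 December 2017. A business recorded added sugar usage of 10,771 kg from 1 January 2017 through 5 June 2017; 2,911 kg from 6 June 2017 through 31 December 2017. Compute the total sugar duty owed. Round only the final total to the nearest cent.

1 January – 5 June 2017: 10,771 kg at £0.42/kg → £4,523.82
6 June – 31 December 2017: 2,911 kg at £0.29/kg → £844.19

£5,368.01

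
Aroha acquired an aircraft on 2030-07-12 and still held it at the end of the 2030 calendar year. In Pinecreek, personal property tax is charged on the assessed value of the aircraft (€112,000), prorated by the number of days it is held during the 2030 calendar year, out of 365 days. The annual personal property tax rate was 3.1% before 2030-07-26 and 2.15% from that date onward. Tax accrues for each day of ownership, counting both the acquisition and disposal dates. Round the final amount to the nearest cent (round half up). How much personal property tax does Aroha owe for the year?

2030-07-12 to 2030-07-25: 14 days at 3.1% → €112,000 × 3.1% × 14/365 = €133.1726
2030-07-26 to 2030-12-31: 159 days at 2.15% → €112,000 × 2.15% × 159/365 = €1,048.9644
Total = €1,182.1370

€1,182.14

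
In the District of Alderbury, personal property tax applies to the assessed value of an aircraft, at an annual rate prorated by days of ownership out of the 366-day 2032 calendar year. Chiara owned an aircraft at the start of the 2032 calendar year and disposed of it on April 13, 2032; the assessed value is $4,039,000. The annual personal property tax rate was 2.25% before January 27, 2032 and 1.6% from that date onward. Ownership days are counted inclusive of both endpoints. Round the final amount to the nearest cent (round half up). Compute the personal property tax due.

January 1 – January 26, 2032: 26 days at 2.25% → $4,039,000 × 2.25% × 26/366 = $6,455.7787
January 27 – April 13, 2032: 78 days at 1.6% → $4,039,000 × 1.6% × 78/366 = $13,772.3279
Total = $20,228.1066

$20,228.11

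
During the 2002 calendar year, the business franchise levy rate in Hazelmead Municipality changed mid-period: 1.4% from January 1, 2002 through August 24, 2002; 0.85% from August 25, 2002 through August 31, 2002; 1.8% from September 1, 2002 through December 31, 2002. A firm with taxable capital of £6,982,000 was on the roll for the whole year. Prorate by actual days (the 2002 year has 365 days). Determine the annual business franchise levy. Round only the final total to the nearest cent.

January 1 – August 24, 2002: 236 days at 1.4% → £6,982,000 × 1.4% × 236/365 = £63,201.4466
August 25 – August 31, 2002: 7 days at 0.85% → £6,982,000 × 0.85% × 7/365 = £1,138.1616
September 1 – December 31, 2002: 122 days at 1.8% → £6,982,000 × 1.8% × 122/365 = £42,006.7726
Total = £106,346.3808

£106,346.38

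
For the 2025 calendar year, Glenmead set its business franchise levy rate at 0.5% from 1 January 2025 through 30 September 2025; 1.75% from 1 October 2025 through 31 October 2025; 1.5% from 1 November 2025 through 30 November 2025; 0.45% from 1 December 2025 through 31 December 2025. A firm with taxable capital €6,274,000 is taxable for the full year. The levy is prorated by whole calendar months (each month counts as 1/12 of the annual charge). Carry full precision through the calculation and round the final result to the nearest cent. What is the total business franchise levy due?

1 January – 30 September 2025: 9 months at 0.5% → €6,274,000 × 0.5% × 9/12 = €23,527.5000
1 October – 31 October 2025: 1 month at 1.75% → €6,274,000 × 1.75% × 1/12 = €9,149.5833
1 November – 30 November 2025: 1 month at 1.5% → €6,274,000 × 1.5% × 1/12 = €7,842.5000
1 December – 31 December 2025: 1 month at 0.45% → €6,274,000 × 0.45% × 1/12 = €2,352.7500
Total = €42,872.3333

€42,872.33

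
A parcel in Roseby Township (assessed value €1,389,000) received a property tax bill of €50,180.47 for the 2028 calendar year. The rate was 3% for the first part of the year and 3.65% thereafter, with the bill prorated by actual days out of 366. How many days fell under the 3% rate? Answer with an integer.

Let d = days at the first rate; then 366 − d days at the second rate.
€1,389,000 × [3%·d + 3.65%·(366−d)] / 366 = €50,180.47
Solving gives d = 21, so the new rate took effect on January 22, 2028.

21 days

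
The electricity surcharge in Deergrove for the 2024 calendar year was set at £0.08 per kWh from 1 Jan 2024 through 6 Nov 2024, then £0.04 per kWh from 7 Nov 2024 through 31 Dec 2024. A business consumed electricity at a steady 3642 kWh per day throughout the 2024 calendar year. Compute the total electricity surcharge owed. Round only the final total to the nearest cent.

1 Jan – 6 Nov 2024: 311 days × 3642 kWh/day = 1,132,662 kWh at £0.08/kWh → £90612.96
7 Nov – 31 Dec 2024: 55 days × 3642 kWh/day = 200,310 kWh at £0.04/kWh → £8012.40

£98625.36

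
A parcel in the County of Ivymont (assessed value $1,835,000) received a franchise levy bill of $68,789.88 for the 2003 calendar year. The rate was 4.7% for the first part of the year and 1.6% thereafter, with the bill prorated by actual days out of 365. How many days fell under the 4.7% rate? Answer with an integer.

Let d = days at the first rate; then 365 − d days at the second rate.
$1,835,000 × [4.7%·d + 1.6%·(365−d)] / 365 = $68,789.88
Solving gives d = 253, so the new rate took effect on 11 September 2003.

253 days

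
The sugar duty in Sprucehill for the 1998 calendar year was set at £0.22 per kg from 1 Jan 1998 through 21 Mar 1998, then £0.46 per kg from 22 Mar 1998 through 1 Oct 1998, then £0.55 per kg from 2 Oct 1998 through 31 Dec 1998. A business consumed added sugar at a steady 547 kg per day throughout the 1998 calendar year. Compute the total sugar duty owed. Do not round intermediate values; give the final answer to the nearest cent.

1 Jan – 21 Mar 1998: 80 days × 547 kg/day = 43,760 kg at £0.22/kg → £9627.20
22 Mar – 1 Oct 1998: 194 days × 547 kg/day = 106,118 kg at £0.46/kg → £48814.28
2 Oct – 31 Dec 1998: 91 days × 547 kg/day = 49,777 kg at £0.55/kg → £27377.35

£85818.83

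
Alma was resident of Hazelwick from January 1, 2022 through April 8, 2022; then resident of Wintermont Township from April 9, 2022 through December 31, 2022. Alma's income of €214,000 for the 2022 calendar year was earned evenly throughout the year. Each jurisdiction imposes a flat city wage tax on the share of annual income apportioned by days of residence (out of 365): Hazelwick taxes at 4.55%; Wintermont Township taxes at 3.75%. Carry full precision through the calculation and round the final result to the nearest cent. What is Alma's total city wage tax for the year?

Hazelwick, January 1 – April 8, 2022: 98 days → €214,000 × 4.55% × 98/365 = €2,614.3178
Wintermont Township, April 9 – December 31, 2022: 267 days → €214,000 × 3.75% × 267/365 = €5,870.3425
Total = €8,484.6603

€8,484.66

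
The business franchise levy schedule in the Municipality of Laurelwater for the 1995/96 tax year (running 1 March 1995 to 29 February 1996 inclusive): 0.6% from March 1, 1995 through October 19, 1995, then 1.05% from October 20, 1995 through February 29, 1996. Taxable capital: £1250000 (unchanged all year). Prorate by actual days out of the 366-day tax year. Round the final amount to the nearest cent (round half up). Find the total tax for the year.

March 1 – October 19, 1995: 233 days at 0.6% → £1250000 × 0.6% × 233/366 = £4774.5902
October 20, 1995 – February 29, 1996: 133 days at 1.05% → £1250000 × 1.05% × 133/366 = £4769.4672
Total = £9544.0574

£9544.06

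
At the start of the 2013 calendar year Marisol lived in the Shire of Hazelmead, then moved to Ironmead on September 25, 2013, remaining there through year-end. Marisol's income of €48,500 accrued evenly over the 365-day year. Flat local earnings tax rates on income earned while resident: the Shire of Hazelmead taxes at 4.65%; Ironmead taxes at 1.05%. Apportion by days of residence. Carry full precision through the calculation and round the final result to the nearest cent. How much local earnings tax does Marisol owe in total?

€1,786.46

The Shire of Hazelmead, January 1 – September 24, 2013: 267 days → €48,500 × 4.65% × 267/365 = €1,649.7308
Ironmead, September 25 – December 31, 2013: 98 days → €48,500 × 1.05% × 98/365 = €136.7301
Total = €1,786.4610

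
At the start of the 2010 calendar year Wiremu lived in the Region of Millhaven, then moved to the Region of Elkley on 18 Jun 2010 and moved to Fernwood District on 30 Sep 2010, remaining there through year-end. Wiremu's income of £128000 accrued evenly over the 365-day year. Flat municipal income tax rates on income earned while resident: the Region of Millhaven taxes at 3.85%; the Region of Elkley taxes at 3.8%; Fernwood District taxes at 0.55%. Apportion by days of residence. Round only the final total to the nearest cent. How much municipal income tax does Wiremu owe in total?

The Region of Millhaven, 1 Jan – 17 Jun 2010: 168 days → £128000 × 3.85% × 168/365 = £2268.2301
The Region of Elkley, 18 Jun – 29 Sep 2010: 104 days → £128000 × 3.8% × 104/365 = £1385.9068
Fernwood District, 30 Sep – 31 Dec 2010: 93 days → £128000 × 0.55% × 93/365 = £179.3753
Total = £3833.5123

£3833.51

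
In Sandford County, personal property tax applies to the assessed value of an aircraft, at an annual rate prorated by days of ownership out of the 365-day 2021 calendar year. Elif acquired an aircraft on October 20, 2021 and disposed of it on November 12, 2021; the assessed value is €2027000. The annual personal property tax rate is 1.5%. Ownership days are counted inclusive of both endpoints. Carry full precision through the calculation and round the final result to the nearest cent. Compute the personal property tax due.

Days held (October 20 – November 12, 2021): 24 out of 365
Tax = €2027000 × 1.5% × 24/365 = €1999.2329

€1999.23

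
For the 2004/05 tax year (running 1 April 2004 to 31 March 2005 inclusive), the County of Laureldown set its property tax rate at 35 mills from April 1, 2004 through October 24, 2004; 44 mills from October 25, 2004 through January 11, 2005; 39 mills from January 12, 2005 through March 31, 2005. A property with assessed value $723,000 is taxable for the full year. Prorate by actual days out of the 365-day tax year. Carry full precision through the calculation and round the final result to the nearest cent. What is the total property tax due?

April 1 – October 24, 2004: 207 days at 35 mills → $723,000 × 3.5% × 207/365 = $14,351.0548
October 25, 2004 – January 11, 2005: 79 days at 44 mills → $723,000 × 4.4% × 79/365 = $6,885.3370
January 12 – March 31, 2005: 79 days at 39 mills → $723,000 × 3.9% × 79/365 = $6,102.9123
Total = $27,339.3041

$27,339.30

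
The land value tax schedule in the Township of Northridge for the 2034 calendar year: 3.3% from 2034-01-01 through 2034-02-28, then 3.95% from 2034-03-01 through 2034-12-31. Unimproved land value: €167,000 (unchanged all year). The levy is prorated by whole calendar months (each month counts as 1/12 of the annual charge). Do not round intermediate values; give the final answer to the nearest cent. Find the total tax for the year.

2034-01-01 to 2034-02-28: 2 months at 3.3% → €167,000 × 3.3% × 2/12 = €918.5000
2034-03-01 to 2034-12-31: 10 months at 3.95% → €167,000 × 3.95% × 10/12 = €5,497.0833
Total = €6,415.5833

€6,415.58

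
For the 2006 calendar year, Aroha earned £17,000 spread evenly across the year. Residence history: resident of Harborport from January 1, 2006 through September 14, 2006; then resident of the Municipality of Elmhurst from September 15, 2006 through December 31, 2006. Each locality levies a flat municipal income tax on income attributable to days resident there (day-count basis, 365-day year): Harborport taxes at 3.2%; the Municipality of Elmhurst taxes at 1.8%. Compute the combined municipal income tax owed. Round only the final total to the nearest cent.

£473.58

Harborport, January 1 – September 14, 2006: 257 days → £17,000 × 3.2% × 257/365 = £383.0356
The Municipality of Elmhurst, September 15 – December 31, 2006: 108 days → £17,000 × 1.8% × 108/365 = £90.5425
Total = £473.5781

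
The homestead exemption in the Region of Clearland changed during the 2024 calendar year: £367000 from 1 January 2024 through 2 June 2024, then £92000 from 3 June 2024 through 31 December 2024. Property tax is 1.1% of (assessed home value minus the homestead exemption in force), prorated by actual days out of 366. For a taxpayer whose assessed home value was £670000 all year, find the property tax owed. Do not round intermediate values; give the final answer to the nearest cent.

1 January – 2 June 2024: 154 days, exemption £367000 → (£670000 − £367000) × 1.1% × 154/366 = £1402.4098
3 June – 31 December 2024: 212 days, exemption £92000 → (£670000 − £92000) × 1.1% × 212/366 = £3682.7760
Total = £5085.1858

£5085.19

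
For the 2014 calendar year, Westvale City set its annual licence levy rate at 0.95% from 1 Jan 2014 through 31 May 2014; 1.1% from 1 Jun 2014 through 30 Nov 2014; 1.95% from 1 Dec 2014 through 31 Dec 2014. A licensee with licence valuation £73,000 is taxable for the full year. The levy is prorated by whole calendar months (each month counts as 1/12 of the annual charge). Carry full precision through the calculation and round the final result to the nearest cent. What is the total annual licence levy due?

1 Jan – 31 May 2014: 5 months at 0.95% → £73,000 × 0.95% × 5/12 = £288.9583
1 Jun – 30 Nov 2014: 6 months at 1.1% → £73,000 × 1.1% × 6/12 = £401.5000
1 Dec – 31 Dec 2014: 1 month at 1.95% → £73,000 × 1.95% × 1/12 = £118.6250
Total = £809.0833

£809.08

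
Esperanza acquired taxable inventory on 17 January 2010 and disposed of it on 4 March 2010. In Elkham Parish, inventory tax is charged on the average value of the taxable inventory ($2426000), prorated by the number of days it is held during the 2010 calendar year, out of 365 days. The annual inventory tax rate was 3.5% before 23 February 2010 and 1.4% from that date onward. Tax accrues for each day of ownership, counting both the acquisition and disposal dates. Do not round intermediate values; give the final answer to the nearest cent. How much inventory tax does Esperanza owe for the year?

17 January – 22 February 2010: 37 days at 3.5% → $2426000 × 3.5% × 37/365 = $8607.3151
23 February – 4 March 2010: 10 days at 1.4% → $2426000 × 1.4% × 10/365 = $930.5205
Total = $9537.8356

$9537.84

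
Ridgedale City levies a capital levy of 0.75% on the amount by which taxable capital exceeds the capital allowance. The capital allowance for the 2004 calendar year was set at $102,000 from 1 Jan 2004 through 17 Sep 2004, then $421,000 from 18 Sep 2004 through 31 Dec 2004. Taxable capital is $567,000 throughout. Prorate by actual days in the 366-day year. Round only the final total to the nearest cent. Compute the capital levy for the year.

$2,801.13

1 Jan – 17 Sep 2004: 261 days, exemption $102,000 → ($567,000 − $102,000) × 0.75% × 261/366 = $2,486.9877
18 Sep – 31 Dec 2004: 105 days, exemption $421,000 → ($567,000 − $421,000) × 0.75% × 105/366 = $314.1393
Total = $2,801.1270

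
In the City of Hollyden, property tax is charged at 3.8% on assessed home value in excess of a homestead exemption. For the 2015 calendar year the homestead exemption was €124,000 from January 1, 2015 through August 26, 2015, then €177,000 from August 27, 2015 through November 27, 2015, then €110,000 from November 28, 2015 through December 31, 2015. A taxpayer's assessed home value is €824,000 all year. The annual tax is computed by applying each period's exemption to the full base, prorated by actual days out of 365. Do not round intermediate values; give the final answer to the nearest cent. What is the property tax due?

January 1 – August 26, 2015: 238 days, exemption €124,000 → (€824,000 − €124,000) × 3.8% × 238/365 = €17,344.6575
August 27 – November 27, 2015: 93 days, exemption €177,000 → (€824,000 − €177,000) × 3.8% × 93/365 = €6,264.3781
November 28 – December 31, 2015: 34 days, exemption €110,000 → (€824,000 − €110,000) × 3.8% × 34/365 = €2,527.3644
Total = €26,136.4000

€26,136.40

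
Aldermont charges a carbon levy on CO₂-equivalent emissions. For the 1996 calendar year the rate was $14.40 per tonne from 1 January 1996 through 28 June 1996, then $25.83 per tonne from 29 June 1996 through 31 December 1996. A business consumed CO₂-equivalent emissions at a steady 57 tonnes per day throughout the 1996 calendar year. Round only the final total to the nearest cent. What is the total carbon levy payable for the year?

1 January – 28 June 1996: 180 days × 57 tonnes/day = 10,260 tonnes at $14.40/tonne → $147,744.00
29 June – 31 December 1996: 186 days × 57 tonnes/day = 10,602 tonnes at $25.83/tonne → $273,849.66

$421,593.66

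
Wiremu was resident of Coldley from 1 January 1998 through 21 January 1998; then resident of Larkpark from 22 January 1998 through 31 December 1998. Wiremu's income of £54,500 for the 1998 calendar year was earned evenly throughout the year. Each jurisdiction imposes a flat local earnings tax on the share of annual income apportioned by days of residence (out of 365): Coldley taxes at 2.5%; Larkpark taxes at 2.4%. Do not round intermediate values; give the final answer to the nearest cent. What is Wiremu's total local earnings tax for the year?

Coldley, 1 January – 21 January 1998: 21 days → £54,500 × 2.5% × 21/365 = £78.3904
Larkpark, 22 January – 31 December 1998: 344 days → £54,500 × 2.4% × 344/365 = £1,232.7452
Total = £1,311.1356

£1,311.14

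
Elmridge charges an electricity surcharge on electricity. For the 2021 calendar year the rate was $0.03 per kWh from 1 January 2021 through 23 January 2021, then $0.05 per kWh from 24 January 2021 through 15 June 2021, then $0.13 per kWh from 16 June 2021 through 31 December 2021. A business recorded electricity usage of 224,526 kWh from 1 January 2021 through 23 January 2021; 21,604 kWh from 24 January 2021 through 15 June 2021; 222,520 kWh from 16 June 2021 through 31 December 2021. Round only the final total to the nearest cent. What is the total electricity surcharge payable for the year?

$36,743.58

1 January – 23 January 2021: 224,526 kWh at $0.03/kWh → $6,735.78
24 January – 15 June 2021: 21,604 kWh at $0.05/kWh → $1,080.20
16 June – 31 December 2021: 222,520 kWh at $0.13/kWh → $28,927.60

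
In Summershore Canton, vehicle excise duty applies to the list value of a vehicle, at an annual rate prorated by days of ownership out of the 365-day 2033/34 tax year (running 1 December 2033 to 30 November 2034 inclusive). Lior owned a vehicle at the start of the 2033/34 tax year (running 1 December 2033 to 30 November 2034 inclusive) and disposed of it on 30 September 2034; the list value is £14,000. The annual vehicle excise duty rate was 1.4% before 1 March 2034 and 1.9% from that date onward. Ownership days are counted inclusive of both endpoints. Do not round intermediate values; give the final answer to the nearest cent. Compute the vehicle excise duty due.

£204.28

1 December 2033 – 28 February 2034: 90 days at 1.4% → £14,000 × 1.4% × 90/365 = £48.3288
1 March – 30 September 2034: 214 days at 1.9% → £14,000 × 1.9% × 214/365 = £155.9562
Total = £204.2849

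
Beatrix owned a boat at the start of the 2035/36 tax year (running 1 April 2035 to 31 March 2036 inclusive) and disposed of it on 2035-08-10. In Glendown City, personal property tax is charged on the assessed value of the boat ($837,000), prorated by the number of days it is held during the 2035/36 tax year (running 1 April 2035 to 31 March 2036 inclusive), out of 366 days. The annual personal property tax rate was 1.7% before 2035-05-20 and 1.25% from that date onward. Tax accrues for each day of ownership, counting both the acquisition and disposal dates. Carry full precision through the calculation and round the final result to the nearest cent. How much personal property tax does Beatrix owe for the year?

$4,277.62

2035-04-01 to 2035-05-19: 49 days at 1.7% → $837,000 × 1.7% × 49/366 = $1,904.9754
2035-05-20 to 2035-08-10: 83 days at 1.25% → $837,000 × 1.25% × 83/366 = $2,372.6434
Total = $4,277.6189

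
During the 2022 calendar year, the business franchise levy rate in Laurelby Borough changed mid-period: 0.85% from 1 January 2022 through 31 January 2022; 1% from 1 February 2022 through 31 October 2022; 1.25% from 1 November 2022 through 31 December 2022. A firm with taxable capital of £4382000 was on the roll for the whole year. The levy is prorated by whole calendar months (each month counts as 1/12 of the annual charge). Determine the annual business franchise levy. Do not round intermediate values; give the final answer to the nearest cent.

1 January – 31 January 2022: 1 month at 0.85% → £4382000 × 0.85% × 1/12 = £3103.9167
1 February – 31 October 2022: 9 months at 1% → £4382000 × 1% × 9/12 = £32865.0000
1 November – 31 December 2022: 2 months at 1.25% → £4382000 × 1.25% × 2/12 = £9129.1667
Total = £45098.0833

£45098.08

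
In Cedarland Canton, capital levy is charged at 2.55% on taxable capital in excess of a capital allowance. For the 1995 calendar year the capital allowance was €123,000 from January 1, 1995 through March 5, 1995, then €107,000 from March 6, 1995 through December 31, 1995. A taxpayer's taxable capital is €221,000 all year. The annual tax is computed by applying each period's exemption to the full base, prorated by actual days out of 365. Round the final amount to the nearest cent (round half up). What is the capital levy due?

January 1 – March 5, 1995: 64 days, exemption €123,000 → (€221,000 − €123,000) × 2.55% × 64/365 = €438.1808
March 6 – December 31, 1995: 301 days, exemption €107,000 → (€221,000 − €107,000) × 2.55% × 301/365 = €2,397.2795
Total = €2,835.4603

€2,835.46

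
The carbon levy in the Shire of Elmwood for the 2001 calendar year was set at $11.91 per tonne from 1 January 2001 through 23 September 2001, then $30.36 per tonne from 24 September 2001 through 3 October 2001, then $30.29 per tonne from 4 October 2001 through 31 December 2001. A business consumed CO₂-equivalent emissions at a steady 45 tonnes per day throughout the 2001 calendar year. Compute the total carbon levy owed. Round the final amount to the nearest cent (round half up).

$277,536.15

1 January – 23 September 2001: 266 days × 45 tonnes/day = 11,970 tonnes at $11.91/tonne → $142,562.70
24 September – 3 October 2001: 10 days × 45 tonnes/day = 450 tonnes at $30.36/tonne → $13,662.00
4 October – 31 December 2001: 89 days × 45 tonnes/day = 4,005 tonnes at $30.29/tonne → $121,311.45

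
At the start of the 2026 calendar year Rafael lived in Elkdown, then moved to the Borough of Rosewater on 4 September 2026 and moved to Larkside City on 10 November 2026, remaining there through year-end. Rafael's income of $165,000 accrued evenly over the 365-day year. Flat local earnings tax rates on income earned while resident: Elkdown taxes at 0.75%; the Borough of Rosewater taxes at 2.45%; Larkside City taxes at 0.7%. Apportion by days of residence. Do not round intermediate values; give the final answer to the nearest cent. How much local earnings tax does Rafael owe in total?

Elkdown, 1 January – 3 September 2026: 246 days → $165,000 × 0.75% × 246/365 = $834.0411
The Borough of Rosewater, 4 September – 9 November 2026: 67 days → $165,000 × 2.45% × 67/365 = $742.0479
Larkside City, 10 November – 31 December 2026: 52 days → $165,000 × 0.7% × 52/365 = $164.5479
Total = $1,740.6370

$1,740.64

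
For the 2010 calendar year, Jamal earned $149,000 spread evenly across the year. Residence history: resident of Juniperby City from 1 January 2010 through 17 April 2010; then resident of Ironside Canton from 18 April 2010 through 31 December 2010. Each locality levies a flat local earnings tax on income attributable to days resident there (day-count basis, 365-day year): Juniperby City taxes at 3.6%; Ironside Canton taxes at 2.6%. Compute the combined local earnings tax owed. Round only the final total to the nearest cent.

$4,310.79

Juniperby City, 1 January – 17 April 2010: 107 days → $149,000 × 3.6% × 107/365 = $1,572.4603
Ironside Canton, 18 April – 31 December 2010: 258 days → $149,000 × 2.6% × 258/365 = $2,738.3342
Total = $4,310.7945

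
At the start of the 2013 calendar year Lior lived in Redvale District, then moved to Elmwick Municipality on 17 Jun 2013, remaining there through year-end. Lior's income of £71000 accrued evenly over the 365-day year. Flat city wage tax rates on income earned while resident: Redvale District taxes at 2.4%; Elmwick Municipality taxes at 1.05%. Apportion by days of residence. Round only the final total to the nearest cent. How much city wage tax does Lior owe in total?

£1184.05

Redvale District, 1 Jan – 16 Jun 2013: 167 days → £71000 × 2.4% × 167/365 = £779.6384
Elmwick Municipality, 17 Jun – 31 Dec 2013: 198 days → £71000 × 1.05% × 198/365 = £404.4082
Total = £1184.0466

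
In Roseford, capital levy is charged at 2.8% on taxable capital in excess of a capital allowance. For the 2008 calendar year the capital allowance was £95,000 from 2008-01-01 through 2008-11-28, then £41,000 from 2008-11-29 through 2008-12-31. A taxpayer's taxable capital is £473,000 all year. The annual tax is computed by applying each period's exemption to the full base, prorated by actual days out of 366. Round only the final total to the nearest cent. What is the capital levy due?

2008-01-01 to 2008-11-28: 333 days, exemption £95,000 → (£473,000 − £95,000) × 2.8% × 333/366 = £9,629.7049
2008-11-29 to 2008-12-31: 33 days, exemption £41,000 → (£473,000 − £41,000) × 2.8% × 33/366 = £1,090.6230
Total = £10,720.3279

£10,720.33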